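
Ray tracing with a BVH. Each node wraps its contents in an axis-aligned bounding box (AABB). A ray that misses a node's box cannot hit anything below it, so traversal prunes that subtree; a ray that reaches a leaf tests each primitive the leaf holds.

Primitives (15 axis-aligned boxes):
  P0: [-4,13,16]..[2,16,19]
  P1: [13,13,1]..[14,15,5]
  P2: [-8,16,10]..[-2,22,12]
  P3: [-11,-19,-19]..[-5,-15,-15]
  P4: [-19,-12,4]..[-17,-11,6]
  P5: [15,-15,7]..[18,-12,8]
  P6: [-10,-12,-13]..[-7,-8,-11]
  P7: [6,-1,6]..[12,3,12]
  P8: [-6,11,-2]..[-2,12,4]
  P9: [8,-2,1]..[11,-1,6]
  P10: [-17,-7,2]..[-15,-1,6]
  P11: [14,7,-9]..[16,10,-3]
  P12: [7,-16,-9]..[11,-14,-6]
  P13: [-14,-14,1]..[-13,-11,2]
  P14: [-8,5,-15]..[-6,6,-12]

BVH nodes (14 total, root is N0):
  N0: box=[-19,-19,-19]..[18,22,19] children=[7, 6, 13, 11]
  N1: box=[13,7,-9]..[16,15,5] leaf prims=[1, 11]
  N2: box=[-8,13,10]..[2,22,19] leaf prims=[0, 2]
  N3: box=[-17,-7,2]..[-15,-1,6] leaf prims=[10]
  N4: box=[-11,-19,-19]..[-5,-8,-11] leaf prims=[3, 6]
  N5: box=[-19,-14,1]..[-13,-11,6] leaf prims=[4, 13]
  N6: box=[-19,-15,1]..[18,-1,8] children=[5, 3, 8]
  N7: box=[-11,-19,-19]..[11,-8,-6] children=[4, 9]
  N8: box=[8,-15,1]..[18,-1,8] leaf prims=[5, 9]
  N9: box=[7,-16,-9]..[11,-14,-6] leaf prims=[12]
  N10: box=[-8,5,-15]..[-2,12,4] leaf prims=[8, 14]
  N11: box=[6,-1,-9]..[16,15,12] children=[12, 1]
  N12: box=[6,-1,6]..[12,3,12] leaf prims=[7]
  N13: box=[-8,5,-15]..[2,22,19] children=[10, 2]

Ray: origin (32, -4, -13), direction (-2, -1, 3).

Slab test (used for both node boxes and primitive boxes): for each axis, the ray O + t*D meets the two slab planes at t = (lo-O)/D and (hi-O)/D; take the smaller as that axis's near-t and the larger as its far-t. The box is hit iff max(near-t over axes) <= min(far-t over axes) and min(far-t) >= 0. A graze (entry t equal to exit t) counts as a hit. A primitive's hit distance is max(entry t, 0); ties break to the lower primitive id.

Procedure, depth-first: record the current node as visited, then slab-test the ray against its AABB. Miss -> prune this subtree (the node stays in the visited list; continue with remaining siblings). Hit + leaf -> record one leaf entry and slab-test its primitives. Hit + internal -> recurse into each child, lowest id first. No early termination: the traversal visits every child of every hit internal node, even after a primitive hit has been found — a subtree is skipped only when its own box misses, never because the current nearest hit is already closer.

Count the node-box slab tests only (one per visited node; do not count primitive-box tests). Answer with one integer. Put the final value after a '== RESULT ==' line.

Walk:
N0 x:[7,51/2] y:[-26,15] z:[-2,32/3] -> hit [7,32/3], descend [6, 7, 11, 13]
  N6 x:[7,51/2] y:[-3,11] z:[14/3,7] -> hit [7,7], descend [3, 5, 8]
    N3 x:[47/2,49/2] y:[-3,3] z:[5,19/3] -> miss, prune
    N5 x:[45/2,51/2] y:[7,10] z:[14/3,19/3] -> miss, prune
    N8 x:[7,12] y:[-3,11] z:[14/3,7] -> hit [7,7] leaf, test {P5(miss), P9(miss)}
  N7 x:[21/2,43/2] y:[4,15] z:[-2,7/3] -> miss, prune
  N11 x:[8,13] y:[-19,-3] z:[4/3,25/3] -> miss, prune
  N13 x:[15,20] y:[-26,-9] z:[-2/3,32/3] -> miss, prune

8 AABB tests over nodes [0, 6, 3, 5, 8, 7, 11, 13]; 1 leaf entered; closest miss.

== RESULT ==
8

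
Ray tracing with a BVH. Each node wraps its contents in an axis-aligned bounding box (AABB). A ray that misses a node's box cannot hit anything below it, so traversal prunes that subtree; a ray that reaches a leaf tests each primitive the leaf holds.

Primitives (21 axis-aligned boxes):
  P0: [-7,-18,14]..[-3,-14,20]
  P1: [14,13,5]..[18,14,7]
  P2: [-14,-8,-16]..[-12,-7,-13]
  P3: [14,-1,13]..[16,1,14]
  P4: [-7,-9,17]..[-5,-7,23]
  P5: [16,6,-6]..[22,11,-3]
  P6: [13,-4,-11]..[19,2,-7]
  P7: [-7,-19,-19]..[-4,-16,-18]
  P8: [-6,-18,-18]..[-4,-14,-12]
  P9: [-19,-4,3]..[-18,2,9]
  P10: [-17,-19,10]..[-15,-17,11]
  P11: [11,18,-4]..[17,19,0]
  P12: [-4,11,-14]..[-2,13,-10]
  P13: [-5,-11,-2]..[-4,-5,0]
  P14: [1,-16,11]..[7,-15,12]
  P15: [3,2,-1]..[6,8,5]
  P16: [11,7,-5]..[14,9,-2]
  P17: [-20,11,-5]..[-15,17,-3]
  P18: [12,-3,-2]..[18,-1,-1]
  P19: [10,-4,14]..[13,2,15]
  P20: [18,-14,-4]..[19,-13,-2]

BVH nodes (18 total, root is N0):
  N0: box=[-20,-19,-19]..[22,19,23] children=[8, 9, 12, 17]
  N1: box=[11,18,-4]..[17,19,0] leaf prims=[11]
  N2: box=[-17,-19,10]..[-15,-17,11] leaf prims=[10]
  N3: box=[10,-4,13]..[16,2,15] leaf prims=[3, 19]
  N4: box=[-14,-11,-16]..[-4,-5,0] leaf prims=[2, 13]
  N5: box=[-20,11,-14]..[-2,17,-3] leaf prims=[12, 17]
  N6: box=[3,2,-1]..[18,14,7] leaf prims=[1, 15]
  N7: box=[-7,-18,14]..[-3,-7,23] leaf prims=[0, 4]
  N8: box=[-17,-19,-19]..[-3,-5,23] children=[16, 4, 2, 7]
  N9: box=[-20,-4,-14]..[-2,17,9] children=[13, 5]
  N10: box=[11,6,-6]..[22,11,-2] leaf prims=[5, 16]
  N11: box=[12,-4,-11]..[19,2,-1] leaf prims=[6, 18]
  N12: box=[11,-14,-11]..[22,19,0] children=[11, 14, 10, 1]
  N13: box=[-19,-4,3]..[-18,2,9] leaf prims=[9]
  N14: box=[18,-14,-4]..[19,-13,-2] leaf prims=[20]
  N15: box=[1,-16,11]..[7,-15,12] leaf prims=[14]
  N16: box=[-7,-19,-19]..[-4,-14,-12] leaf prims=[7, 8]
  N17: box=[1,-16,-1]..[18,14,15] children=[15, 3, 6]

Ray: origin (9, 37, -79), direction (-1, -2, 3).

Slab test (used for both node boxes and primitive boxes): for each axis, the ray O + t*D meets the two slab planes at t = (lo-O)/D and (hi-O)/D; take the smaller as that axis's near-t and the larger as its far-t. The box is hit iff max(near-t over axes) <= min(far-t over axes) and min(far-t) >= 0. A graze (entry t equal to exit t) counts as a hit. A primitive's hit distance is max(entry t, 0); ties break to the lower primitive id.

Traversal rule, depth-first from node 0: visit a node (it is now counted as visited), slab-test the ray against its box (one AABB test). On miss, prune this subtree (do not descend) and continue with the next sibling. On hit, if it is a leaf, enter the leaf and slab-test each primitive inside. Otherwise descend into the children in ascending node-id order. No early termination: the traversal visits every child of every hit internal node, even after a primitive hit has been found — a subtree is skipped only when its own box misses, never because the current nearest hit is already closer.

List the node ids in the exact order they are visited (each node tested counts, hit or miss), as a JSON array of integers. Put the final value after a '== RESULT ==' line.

Traverse from the root:
N0 x:[-13,29] y:[9,28] z:[20,34] -> hit [20,28], descend [8, 9, 12, 17]
  N8 x:[12,26] y:[21,28] z:[20,34] -> hit [21,26], descend [2, 4, 7, 16]
    N2 x:[24,26] y:[27,28] z:[89/3,30] -> miss, prune
    N4 x:[13,23] y:[21,24] z:[21,79/3] -> hit [21,23] leaf, test {P2@t=22, P13(miss)}
    N7 x:[12,16] y:[22,55/2] z:[31,34] -> miss, prune
    N16 x:[13,16] y:[51/2,28] z:[20,67/3] -> miss, prune
  N9 x:[11,29] y:[10,41/2] z:[65/3,88/3] -> miss, prune
  N12 x:[-13,-2] y:[9,51/2] z:[68/3,79/3] -> miss, prune
  N17 x:[-9,8] y:[23/2,53/2] z:[26,94/3] -> miss, prune

Summary -> nodes [0, 8, 2, 4, 7, 16, 9, 12, 17]; box-tests=9; leaf-entries=1; first=P2

== RESULT ==
[0, 8, 2, 4, 7, 16, 9, 12, 17]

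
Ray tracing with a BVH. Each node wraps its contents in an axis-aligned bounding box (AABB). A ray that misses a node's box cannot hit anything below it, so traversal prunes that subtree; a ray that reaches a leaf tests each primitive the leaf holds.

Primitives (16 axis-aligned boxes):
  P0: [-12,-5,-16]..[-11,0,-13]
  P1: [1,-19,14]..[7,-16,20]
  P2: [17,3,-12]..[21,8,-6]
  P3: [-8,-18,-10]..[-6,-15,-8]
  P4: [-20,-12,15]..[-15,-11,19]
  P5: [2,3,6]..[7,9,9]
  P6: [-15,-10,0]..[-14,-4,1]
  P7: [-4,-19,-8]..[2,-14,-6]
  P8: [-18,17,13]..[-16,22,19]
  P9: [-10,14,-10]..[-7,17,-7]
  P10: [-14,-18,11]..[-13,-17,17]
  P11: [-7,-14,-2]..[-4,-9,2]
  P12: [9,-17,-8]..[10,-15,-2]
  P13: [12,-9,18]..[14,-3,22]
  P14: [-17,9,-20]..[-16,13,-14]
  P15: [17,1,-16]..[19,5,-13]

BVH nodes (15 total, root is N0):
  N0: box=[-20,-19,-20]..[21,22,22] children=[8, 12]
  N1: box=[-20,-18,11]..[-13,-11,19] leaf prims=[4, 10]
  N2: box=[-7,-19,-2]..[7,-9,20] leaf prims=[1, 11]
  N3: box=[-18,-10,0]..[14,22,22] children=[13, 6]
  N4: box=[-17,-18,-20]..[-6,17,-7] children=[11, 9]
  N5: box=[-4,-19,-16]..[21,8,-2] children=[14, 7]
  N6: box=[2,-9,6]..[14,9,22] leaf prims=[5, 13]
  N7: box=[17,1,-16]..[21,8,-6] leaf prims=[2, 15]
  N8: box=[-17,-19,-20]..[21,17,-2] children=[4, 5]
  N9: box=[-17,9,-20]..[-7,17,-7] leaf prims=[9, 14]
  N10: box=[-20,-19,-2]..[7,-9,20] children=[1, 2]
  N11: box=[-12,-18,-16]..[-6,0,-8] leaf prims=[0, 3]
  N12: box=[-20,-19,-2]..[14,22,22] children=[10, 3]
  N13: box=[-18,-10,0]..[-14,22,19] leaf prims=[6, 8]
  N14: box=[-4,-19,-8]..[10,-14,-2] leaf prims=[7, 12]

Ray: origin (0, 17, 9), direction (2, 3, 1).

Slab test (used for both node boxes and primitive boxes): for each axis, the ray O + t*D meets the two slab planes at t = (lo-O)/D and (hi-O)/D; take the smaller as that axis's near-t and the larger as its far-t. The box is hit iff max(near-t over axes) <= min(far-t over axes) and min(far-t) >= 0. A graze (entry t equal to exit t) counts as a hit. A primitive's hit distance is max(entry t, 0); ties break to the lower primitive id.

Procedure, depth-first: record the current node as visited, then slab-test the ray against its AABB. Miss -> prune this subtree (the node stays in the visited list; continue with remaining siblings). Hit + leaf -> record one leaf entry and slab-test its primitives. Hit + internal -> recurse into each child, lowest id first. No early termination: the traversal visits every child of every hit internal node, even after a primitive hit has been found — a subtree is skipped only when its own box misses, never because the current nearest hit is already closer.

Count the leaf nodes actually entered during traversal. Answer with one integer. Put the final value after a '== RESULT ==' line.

Walk:
N0 x:[-10,21/2] y:[-12,5/3] z:[-29,13] -> hit [-10,5/3], descend [8, 12]
  N8 x:[-17/2,21/2] y:[-12,0] z:[-29,-11] -> miss, prune
  N12 x:[-10,7] y:[-12,5/3] z:[-11,13] -> hit [-10,5/3], descend [3, 10]
    N3 x:[-9,7] y:[-9,5/3] z:[-9,13] -> hit [-9,5/3], descend [6, 13]
      N6 x:[1,7] y:[-26/3,-8/3] z:[-3,13] -> miss, prune
      N13 x:[-9,-7] y:[-9,5/3] z:[-9,10] -> miss, prune
    N10 x:[-10,7/2] y:[-12,-26/3] z:[-11,11] -> miss, prune

Summary -> nodes [0, 8, 12, 3, 6, 13, 10]; box-tests=7; leaf-entries=0; first=miss

== RESULT ==
0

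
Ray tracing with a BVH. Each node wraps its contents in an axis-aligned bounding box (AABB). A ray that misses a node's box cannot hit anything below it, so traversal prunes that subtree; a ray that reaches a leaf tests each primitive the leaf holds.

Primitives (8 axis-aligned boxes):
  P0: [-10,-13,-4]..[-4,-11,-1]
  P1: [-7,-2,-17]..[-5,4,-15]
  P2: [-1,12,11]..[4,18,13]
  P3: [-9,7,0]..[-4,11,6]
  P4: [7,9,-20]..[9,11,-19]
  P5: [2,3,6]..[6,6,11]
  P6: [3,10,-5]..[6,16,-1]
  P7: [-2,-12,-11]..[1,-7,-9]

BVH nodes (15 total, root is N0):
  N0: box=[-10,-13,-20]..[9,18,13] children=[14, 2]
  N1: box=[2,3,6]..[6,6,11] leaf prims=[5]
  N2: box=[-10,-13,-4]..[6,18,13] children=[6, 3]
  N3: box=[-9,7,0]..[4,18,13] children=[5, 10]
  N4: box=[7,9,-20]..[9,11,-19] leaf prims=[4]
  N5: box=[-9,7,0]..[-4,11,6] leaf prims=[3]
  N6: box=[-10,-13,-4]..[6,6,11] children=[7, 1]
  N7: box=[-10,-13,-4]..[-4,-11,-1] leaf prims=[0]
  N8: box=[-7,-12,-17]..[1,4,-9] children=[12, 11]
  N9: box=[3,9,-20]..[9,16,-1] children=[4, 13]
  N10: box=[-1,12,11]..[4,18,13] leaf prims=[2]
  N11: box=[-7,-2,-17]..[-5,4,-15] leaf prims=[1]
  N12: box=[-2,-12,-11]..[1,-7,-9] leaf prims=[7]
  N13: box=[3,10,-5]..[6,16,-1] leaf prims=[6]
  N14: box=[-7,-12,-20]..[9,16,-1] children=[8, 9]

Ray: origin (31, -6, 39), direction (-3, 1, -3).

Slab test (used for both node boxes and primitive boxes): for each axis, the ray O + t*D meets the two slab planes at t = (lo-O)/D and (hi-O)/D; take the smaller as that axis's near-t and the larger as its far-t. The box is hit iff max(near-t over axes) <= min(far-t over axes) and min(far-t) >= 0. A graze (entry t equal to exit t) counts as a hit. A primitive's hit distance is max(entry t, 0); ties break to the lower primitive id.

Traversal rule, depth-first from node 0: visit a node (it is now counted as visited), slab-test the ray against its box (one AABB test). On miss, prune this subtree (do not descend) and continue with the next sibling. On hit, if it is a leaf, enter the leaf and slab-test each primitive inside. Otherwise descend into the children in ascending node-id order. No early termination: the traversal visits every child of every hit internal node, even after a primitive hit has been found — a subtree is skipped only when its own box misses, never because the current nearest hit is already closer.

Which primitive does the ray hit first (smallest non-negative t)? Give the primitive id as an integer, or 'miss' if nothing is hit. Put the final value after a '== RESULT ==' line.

Traverse from the root:
N0 x:[22/3,41/3] y:[-7,24] z:[26/3,59/3] -> hit [26/3,41/3], descend [2, 14]
  N2 x:[25/3,41/3] y:[-7,24] z:[26/3,43/3] -> hit [26/3,41/3], descend [3, 6]
    N3 x:[9,40/3] y:[13,24] z:[26/3,13] -> hit [13,13], descend [5, 10]
      N5 x:[35/3,40/3] y:[13,17] z:[11,13] -> hit [13,13] leaf, test {P3@t=13}
      N10 x:[9,32/3] y:[18,24] z:[26/3,28/3] -> miss, prune
    N6 x:[25/3,41/3] y:[-7,12] z:[28/3,43/3] -> hit [28/3,12], descend [1, 7]
      N1 x:[25/3,29/3] y:[9,12] z:[28/3,11] -> hit [28/3,29/3] leaf, test {P5@t=28/3}
      N7 x:[35/3,41/3] y:[-7,-5] z:[40/3,43/3] -> miss, prune
  N14 x:[22/3,38/3] y:[-6,22] z:[40/3,59/3] -> miss, prune

order=[0, 2, 3, 5, 10, 6, 1, 7, 14]  |boxes|=9  |leaves|=2  hit=P5

== RESULT ==
5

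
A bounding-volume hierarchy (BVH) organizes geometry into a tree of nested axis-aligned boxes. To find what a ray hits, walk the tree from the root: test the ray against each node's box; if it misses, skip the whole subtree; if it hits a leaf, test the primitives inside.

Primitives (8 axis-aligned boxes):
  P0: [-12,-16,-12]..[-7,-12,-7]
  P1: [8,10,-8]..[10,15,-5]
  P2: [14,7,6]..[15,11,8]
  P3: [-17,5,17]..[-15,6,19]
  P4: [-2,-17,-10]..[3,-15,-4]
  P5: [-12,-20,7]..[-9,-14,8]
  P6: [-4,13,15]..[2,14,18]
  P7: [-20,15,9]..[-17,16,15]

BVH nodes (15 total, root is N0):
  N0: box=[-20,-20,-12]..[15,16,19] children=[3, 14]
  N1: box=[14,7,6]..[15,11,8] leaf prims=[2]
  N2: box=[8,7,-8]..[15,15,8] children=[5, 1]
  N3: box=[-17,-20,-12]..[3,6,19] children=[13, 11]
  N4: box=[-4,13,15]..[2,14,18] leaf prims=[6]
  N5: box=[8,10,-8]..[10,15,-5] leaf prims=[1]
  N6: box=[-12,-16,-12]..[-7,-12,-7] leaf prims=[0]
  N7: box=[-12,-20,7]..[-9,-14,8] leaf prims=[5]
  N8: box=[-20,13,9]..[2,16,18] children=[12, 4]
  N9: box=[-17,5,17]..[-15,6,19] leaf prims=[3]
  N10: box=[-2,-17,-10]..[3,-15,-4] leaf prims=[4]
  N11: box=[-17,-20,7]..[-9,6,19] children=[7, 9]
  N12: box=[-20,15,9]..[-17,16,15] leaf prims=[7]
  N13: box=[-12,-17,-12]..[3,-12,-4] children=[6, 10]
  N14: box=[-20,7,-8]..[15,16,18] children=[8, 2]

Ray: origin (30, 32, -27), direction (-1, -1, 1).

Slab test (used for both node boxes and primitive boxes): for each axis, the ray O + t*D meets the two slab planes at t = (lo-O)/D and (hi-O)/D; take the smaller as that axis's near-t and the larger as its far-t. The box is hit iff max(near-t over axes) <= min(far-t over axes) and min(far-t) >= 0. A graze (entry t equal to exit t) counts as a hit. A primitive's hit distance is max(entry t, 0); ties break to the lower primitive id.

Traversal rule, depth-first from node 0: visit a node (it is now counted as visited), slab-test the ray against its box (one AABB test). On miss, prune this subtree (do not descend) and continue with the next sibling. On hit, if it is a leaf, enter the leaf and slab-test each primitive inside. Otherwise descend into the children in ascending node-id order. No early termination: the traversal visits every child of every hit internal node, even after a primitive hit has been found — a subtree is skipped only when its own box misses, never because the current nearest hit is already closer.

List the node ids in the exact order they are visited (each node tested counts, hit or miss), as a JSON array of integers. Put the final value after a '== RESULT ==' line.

Walk:
N0 x:[15,50] y:[16,52] z:[15,46] -> hit [16,46], descend [3, 14]
  N3 x:[27,47] y:[26,52] z:[15,46] -> hit [27,46], descend [11, 13]
    N11 x:[39,47] y:[26,52] z:[34,46] -> hit [39,46], descend [7, 9]
      N7 x:[39,42] y:[46,52] z:[34,35] -> miss, prune
      N9 x:[45,47] y:[26,27] z:[44,46] -> miss, prune
    N13 x:[27,42] y:[44,49] z:[15,23] -> miss, prune
  N14 x:[15,50] y:[16,25] z:[19,45] -> hit [19,25], descend [2, 8]
    N2 x:[15,22] y:[17,25] z:[19,35] -> hit [19,22], descend [1, 5]
      N1 x:[15,16] y:[21,25] z:[33,35] -> miss, prune
      N5 x:[20,22] y:[17,22] z:[19,22] -> hit [20,22] leaf, test {P1@t=20}
    N8 x:[28,50] y:[16,19] z:[36,45] -> miss, prune

Visited [0, 3, 11, 7, 9, 13, 14, 2, 1, 5, 8]. Tests: 11 box, 1 leaf. Nearest: P1.

== RESULT ==
[0, 3, 11, 7, 9, 13, 14, 2, 1, 5, 8]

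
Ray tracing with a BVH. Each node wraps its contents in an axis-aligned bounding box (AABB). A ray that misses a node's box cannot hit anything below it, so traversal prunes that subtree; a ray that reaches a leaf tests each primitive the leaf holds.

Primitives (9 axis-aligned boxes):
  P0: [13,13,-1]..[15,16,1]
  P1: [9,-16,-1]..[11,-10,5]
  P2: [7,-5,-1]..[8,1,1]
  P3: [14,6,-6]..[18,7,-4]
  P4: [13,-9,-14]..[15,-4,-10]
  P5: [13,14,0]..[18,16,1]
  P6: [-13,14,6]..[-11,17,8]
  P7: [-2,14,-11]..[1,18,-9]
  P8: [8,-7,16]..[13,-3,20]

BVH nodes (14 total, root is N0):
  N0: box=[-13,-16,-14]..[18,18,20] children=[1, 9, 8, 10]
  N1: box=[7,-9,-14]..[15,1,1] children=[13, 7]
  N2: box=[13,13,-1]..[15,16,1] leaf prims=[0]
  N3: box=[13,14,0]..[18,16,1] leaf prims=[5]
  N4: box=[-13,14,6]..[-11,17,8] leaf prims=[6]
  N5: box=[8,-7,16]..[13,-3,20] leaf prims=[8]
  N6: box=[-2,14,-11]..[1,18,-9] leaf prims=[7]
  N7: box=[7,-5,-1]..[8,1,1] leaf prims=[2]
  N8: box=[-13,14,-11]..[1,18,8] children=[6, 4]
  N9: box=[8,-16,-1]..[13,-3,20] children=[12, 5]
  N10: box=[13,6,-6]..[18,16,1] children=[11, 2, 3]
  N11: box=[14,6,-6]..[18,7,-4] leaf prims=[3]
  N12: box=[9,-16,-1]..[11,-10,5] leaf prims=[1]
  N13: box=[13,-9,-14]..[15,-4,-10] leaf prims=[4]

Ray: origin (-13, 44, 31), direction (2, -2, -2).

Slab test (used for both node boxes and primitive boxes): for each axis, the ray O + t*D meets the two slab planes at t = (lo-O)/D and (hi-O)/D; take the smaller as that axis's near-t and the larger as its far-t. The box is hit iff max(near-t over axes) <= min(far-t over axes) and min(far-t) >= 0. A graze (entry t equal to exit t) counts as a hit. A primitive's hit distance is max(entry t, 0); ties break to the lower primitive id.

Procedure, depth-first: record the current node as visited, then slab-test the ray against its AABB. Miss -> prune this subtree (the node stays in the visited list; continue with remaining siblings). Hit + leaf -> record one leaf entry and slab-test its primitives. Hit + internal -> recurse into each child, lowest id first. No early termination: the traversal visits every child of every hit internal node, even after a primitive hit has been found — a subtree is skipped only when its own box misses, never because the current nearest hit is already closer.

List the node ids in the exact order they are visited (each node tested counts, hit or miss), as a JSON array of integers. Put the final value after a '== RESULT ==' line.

Trace the traversal:
N0 x:[0,31/2] y:[13,30] z:[11/2,45/2] -> hit [13,31/2], descend [1, 8, 9, 10]
  N1 x:[10,14] y:[43/2,53/2] z:[15,45/2] -> miss, prune
  N8 x:[0,7] y:[13,15] z:[23/2,21] -> miss, prune
  N9 x:[21/2,13] y:[47/2,30] z:[11/2,16] -> miss, prune
  N10 x:[13,31/2] y:[14,19] z:[15,37/2] -> hit [15,31/2], descend [2, 3, 11]
    N2 x:[13,14] y:[14,31/2] z:[15,16] -> miss, prune
    N3 x:[13,31/2] y:[14,15] z:[15,31/2] -> hit [15,15] leaf, test {P5@t=15}
    N11 x:[27/2,31/2] y:[37/2,19] z:[35/2,37/2] -> miss, prune

order=[0, 1, 8, 9, 10, 2, 3, 11]  |boxes|=8  |leaves|=1  hit=P5

== RESULT ==
[0, 1, 8, 9, 10, 2, 3, 11]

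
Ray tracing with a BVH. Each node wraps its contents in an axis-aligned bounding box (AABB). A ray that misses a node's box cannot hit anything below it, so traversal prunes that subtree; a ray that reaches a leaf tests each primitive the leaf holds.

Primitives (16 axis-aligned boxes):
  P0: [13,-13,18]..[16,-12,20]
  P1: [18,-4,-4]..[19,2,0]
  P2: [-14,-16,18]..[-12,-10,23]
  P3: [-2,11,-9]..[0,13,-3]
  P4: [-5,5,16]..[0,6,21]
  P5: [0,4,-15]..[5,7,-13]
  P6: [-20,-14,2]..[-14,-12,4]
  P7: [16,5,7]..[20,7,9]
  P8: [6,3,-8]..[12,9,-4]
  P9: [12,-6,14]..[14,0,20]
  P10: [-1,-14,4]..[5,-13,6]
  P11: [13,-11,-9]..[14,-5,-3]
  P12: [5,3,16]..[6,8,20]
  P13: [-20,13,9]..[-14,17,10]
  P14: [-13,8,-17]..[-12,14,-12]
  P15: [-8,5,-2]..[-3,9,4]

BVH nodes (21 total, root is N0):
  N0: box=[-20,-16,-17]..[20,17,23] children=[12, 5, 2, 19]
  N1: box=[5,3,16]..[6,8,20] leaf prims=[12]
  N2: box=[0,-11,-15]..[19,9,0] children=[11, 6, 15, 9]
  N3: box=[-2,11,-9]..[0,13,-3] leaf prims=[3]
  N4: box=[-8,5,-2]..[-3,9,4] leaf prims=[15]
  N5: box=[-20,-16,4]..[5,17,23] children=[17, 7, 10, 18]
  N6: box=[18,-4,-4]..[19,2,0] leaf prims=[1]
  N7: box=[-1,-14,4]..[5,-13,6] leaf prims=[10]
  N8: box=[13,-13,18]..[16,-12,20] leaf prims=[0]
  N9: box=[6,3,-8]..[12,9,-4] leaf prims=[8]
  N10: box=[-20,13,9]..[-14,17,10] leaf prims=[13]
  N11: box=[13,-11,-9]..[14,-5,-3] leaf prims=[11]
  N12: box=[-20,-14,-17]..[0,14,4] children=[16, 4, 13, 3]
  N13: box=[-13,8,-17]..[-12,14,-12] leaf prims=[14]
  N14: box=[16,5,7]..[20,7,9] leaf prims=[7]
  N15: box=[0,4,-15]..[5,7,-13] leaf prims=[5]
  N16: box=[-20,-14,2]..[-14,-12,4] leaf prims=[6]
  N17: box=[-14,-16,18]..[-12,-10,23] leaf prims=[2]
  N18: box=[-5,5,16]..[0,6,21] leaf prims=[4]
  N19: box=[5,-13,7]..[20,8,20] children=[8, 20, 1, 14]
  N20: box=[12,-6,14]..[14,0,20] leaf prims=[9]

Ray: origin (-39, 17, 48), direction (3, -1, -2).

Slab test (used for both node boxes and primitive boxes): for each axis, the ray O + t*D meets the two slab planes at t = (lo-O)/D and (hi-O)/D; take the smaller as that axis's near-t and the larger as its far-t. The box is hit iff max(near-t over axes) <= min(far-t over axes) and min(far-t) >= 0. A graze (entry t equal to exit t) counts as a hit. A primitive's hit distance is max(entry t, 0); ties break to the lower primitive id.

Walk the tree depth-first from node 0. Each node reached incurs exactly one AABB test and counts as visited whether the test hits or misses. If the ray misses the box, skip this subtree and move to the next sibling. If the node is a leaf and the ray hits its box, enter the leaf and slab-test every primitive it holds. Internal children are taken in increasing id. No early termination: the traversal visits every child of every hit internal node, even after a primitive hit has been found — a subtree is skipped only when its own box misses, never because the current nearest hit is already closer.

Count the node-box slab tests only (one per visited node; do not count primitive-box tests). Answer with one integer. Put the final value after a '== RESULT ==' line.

Trace the traversal:
N0 x:[19/3,59/3] y:[0,33] z:[25/2,65/2] -> hit [25/2,59/3], descend [2, 5, 12, 19]
  N2 x:[13,58/3] y:[8,28] z:[24,63/2] -> miss, prune
  N5 x:[19/3,44/3] y:[0,33] z:[25/2,22] -> hit [25/2,44/3], descend [7, 10, 17, 18]
    N7 x:[38/3,44/3] y:[30,31] z:[21,22] -> miss, prune
    N10 x:[19/3,25/3] y:[0,4] z:[19,39/2] -> miss, prune
    N17 x:[25/3,9] y:[27,33] z:[25/2,15] -> miss, prune
    N18 x:[34/3,13] y:[11,12] z:[27/2,16] -> miss, prune
  N12 x:[19/3,13] y:[3,31] z:[22,65/2] -> miss, prune
  N19 x:[44/3,59/3] y:[9,30] z:[14,41/2] -> hit [44/3,59/3], descend [1, 8, 14, 20]
    N1 x:[44/3,15] y:[9,14] z:[14,16] -> miss, prune
    N8 x:[52/3,55/3] y:[29,30] z:[14,15] -> miss, prune
    N14 x:[55/3,59/3] y:[10,12] z:[39/2,41/2] -> miss, prune
    N20 x:[17,53/3] y:[17,23] z:[14,17] -> hit [17,17] leaf, test {P9@t=17}

13 AABB tests over nodes [0, 2, 5, 7, 10, 17, 18, 12, 19, 1, 8, 14, 20]; 1 leaf entered; closest P9.

== RESULT ==
13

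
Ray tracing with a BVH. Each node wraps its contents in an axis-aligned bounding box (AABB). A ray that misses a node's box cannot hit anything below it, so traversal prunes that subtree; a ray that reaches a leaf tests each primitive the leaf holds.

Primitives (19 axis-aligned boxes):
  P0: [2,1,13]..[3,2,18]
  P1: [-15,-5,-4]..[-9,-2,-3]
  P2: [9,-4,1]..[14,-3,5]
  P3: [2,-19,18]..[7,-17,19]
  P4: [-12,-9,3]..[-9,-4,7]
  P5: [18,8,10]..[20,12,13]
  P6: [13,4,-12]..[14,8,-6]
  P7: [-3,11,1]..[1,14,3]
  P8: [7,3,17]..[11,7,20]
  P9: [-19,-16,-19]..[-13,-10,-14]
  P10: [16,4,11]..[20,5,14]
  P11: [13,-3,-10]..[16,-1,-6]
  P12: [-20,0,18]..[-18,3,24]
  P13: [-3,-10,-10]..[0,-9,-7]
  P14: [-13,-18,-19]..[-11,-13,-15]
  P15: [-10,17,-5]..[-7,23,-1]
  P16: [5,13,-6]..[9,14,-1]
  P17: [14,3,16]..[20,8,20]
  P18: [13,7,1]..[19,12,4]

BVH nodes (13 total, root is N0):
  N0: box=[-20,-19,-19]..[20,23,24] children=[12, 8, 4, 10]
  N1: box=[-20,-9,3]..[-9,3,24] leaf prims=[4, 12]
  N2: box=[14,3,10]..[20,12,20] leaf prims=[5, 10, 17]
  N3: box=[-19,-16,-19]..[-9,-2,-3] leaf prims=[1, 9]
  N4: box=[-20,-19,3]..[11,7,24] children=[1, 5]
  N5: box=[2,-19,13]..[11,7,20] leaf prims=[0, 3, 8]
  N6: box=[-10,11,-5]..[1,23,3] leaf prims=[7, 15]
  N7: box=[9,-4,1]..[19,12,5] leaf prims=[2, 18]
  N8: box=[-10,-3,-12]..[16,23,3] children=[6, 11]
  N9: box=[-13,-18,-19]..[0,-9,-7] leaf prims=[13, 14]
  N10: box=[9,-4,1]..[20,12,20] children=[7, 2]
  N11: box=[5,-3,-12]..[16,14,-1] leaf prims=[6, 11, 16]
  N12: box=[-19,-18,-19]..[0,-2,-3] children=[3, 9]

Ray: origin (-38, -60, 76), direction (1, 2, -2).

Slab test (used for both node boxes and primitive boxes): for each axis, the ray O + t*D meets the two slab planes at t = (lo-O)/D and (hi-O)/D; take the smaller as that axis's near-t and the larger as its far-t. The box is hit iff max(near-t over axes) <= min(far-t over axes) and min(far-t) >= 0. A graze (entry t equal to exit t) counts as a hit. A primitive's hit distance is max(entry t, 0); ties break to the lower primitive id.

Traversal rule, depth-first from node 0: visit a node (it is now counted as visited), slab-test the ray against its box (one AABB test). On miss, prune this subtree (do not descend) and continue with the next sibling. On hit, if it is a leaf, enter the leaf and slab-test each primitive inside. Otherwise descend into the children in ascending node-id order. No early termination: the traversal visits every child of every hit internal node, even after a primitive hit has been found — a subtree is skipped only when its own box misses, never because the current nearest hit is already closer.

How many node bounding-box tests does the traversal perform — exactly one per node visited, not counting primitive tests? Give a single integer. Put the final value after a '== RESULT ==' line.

Trace the traversal:
N0 x:[18,58] y:[41/2,83/2] z:[26,95/2] -> hit [26,83/2], descend [4, 8, 10, 12]
  N4 x:[18,49] y:[41/2,67/2] z:[26,73/2] -> hit [26,67/2], descend [1, 5]
    N1 x:[18,29] y:[51/2,63/2] z:[26,73/2] -> hit [26,29] leaf, test {P4(miss), P12(miss)}
    N5 x:[40,49] y:[41/2,67/2] z:[28,63/2] -> miss, prune
  N8 x:[28,54] y:[57/2,83/2] z:[73/2,44] -> hit [73/2,83/2], descend [6, 11]
    N6 x:[28,39] y:[71/2,83/2] z:[73/2,81/2] -> hit [73/2,39] leaf, test {P7@t=73/2, P15(miss)}
    N11 x:[43,54] y:[57/2,37] z:[77/2,44] -> miss, prune
  N10 x:[47,58] y:[28,36] z:[28,75/2] -> miss, prune
  N12 x:[19,38] y:[21,29] z:[79/2,95/2] -> miss, prune

order=[0, 4, 1, 5, 8, 6, 11, 10, 12]  |boxes|=9  |leaves|=2  hit=P7

== RESULT ==
9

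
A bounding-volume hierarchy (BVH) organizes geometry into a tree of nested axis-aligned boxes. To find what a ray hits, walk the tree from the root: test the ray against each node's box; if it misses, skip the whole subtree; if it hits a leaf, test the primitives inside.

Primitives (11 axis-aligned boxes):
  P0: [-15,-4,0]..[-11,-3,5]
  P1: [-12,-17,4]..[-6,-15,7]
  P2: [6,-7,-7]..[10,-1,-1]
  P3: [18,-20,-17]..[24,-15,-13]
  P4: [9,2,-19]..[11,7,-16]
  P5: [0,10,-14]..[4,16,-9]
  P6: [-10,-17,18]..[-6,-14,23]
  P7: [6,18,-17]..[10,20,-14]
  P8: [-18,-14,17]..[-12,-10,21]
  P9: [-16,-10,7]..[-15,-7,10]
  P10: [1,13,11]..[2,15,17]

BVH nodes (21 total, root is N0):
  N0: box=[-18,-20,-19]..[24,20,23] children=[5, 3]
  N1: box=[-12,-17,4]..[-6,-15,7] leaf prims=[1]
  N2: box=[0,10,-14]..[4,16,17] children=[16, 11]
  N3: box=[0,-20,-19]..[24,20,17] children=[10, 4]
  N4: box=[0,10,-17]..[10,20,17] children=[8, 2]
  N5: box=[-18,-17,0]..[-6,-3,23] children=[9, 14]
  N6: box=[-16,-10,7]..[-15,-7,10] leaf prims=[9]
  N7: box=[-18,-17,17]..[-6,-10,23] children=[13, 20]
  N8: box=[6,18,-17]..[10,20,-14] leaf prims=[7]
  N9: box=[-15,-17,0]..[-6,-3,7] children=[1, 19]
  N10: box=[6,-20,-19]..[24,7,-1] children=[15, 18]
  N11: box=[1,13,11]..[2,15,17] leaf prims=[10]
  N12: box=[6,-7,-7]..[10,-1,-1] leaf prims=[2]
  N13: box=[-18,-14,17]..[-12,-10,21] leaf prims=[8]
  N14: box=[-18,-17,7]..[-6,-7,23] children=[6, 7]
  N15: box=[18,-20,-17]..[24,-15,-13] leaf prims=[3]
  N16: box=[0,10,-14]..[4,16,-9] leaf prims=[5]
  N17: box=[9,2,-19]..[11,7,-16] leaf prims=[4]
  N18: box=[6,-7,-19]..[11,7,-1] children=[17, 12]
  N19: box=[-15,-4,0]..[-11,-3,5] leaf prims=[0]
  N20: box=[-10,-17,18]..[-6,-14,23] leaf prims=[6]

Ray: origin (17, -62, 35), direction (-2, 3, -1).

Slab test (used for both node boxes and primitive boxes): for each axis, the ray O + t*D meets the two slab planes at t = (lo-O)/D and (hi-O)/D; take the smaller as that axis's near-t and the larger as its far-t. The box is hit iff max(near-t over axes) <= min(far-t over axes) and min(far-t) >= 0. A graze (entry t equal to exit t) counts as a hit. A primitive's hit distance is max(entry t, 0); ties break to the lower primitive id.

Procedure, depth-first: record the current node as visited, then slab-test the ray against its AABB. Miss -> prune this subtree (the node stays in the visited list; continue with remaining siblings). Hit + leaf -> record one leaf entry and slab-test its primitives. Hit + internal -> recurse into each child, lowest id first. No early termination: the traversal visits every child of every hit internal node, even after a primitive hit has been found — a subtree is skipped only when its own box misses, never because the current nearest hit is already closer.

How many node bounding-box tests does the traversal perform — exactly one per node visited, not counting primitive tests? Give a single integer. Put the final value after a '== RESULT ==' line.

Traverse from the root:
N0 x:[-7/2,35/2] y:[14,82/3] z:[12,54] -> hit [14,35/2], descend [3, 5]
  N3 x:[-7/2,17/2] y:[14,82/3] z:[18,54] -> miss, prune
  N5 x:[23/2,35/2] y:[15,59/3] z:[12,35] -> hit [15,35/2], descend [9, 14]
    N9 x:[23/2,16] y:[15,59/3] z:[28,35] -> miss, prune
    N14 x:[23/2,35/2] y:[15,55/3] z:[12,28] -> hit [15,35/2], descend [6, 7]
      N6 x:[16,33/2] y:[52/3,55/3] z:[25,28] -> miss, prune
      N7 x:[23/2,35/2] y:[15,52/3] z:[12,18] -> hit [15,52/3], descend [13, 20]
        N13 x:[29/2,35/2] y:[16,52/3] z:[14,18] -> hit [16,52/3] leaf, test {P8@t=16}
        N20 x:[23/2,27/2] y:[15,16] z:[12,17] -> miss, prune

Visited [0, 3, 5, 9, 14, 6, 7, 13, 20]. Tests: 9 box, 1 leaf. Nearest: P8.

== RESULT ==
9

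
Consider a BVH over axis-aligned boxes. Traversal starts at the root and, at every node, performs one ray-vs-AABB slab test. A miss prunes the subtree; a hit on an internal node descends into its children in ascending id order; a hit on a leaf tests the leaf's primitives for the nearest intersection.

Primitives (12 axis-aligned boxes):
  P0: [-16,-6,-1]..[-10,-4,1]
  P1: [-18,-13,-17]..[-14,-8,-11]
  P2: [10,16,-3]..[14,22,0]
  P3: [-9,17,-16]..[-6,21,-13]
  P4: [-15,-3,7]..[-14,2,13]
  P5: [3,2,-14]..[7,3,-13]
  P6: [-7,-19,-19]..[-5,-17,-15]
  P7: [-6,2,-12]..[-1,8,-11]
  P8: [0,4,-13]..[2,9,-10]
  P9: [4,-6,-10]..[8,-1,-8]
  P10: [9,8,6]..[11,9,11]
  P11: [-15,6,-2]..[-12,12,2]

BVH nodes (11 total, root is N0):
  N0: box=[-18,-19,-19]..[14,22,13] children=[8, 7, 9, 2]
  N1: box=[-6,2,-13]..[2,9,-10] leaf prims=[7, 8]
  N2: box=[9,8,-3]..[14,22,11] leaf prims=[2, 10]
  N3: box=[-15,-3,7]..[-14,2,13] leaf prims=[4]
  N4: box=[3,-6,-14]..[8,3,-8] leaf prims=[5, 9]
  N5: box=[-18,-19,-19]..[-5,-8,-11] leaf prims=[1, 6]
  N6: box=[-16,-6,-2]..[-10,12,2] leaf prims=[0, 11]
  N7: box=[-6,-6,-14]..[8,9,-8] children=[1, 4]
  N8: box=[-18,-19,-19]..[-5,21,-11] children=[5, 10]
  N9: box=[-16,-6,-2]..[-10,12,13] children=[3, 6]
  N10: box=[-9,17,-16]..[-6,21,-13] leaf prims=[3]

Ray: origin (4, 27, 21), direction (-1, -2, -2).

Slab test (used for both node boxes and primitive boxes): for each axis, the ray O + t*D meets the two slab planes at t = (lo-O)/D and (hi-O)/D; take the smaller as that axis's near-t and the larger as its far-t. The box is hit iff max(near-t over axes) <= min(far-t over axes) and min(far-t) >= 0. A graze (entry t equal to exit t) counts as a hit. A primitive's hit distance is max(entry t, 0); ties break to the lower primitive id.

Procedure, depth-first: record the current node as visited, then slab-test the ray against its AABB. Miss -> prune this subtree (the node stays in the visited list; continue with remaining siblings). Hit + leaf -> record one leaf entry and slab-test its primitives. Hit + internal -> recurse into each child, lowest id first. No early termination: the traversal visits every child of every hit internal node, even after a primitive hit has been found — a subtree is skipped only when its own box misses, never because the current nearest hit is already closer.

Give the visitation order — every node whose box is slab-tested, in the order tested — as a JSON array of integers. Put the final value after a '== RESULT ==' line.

Traverse from the root:
N0 x:[-10,22] y:[5/2,23] z:[4,20] -> hit [4,20], descend [2, 7, 8, 9]
  N2 x:[-10,-5] y:[5/2,19/2] z:[5,12] -> miss, prune
  N7 x:[-4,10] y:[9,33/2] z:[29/2,35/2] -> miss, prune
  N8 x:[9,22] y:[3,23] z:[16,20] -> hit [16,20], descend [5, 10]
    N5 x:[9,22] y:[35/2,23] z:[16,20] -> hit [35/2,20] leaf, test {P1@t=18, P6(miss)}
    N10 x:[10,13] y:[3,5] z:[17,37/2] -> miss, prune
  N9 x:[14,20] y:[15/2,33/2] z:[4,23/2] -> miss, prune

order=[0, 2, 7, 8, 5, 10, 9]  |boxes|=7  |leaves|=1  hit=P1

== RESULT ==
[0, 2, 7, 8, 5, 10, 9]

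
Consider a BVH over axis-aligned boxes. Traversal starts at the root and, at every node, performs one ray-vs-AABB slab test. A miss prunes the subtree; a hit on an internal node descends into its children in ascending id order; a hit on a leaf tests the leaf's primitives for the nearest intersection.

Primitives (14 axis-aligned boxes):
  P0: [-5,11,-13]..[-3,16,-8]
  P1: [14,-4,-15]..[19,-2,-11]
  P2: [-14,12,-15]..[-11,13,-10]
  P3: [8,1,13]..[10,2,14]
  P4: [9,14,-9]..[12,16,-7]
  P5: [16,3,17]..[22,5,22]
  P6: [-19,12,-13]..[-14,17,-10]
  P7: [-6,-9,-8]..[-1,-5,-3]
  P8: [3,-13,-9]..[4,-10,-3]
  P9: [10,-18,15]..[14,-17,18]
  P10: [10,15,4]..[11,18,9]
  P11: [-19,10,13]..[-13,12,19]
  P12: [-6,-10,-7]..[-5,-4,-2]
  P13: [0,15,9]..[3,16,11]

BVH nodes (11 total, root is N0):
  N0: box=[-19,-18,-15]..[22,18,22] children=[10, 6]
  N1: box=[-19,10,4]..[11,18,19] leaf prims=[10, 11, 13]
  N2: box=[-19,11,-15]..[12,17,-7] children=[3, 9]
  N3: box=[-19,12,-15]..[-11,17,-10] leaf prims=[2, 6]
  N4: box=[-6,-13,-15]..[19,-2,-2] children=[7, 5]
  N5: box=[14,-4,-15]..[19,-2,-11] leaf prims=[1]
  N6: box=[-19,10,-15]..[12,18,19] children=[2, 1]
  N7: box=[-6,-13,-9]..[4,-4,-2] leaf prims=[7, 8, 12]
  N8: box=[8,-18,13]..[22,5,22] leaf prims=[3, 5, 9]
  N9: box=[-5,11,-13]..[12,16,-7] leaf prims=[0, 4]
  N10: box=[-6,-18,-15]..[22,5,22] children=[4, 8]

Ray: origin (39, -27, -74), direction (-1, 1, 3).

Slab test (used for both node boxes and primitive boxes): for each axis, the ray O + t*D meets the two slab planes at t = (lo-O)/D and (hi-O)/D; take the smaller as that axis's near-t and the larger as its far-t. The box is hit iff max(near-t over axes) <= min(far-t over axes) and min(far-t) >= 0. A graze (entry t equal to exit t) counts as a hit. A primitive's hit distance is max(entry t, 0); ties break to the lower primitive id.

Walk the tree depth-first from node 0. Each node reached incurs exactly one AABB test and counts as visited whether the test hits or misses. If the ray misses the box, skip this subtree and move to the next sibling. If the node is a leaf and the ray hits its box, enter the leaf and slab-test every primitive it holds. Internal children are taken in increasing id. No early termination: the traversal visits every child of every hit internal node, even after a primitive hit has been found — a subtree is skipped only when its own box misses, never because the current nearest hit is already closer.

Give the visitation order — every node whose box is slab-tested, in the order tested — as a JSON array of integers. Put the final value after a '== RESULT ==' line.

Trace the traversal:
N0 x:[17,58] y:[9,45] z:[59/3,32] -> hit [59/3,32], descend [6, 10]
  N6 x:[27,58] y:[37,45] z:[59/3,31] -> miss, prune
  N10 x:[17,45] y:[9,32] z:[59/3,32] -> hit [59/3,32], descend [4, 8]
    N4 x:[20,45] y:[14,25] z:[59/3,24] -> hit [20,24], descend [5, 7]
      N5 x:[20,25] y:[23,25] z:[59/3,21] -> miss, prune
      N7 x:[35,45] y:[14,23] z:[65/3,24] -> miss, prune
    N8 x:[17,31] y:[9,32] z:[29,32] -> hit [29,31] leaf, test {P3@t=29, P5(miss), P9(miss)}

order=[0, 6, 10, 4, 5, 7, 8]  |boxes|=7  |leaves|=1  hit=P3

== RESULT ==
[0, 6, 10, 4, 5, 7, 8]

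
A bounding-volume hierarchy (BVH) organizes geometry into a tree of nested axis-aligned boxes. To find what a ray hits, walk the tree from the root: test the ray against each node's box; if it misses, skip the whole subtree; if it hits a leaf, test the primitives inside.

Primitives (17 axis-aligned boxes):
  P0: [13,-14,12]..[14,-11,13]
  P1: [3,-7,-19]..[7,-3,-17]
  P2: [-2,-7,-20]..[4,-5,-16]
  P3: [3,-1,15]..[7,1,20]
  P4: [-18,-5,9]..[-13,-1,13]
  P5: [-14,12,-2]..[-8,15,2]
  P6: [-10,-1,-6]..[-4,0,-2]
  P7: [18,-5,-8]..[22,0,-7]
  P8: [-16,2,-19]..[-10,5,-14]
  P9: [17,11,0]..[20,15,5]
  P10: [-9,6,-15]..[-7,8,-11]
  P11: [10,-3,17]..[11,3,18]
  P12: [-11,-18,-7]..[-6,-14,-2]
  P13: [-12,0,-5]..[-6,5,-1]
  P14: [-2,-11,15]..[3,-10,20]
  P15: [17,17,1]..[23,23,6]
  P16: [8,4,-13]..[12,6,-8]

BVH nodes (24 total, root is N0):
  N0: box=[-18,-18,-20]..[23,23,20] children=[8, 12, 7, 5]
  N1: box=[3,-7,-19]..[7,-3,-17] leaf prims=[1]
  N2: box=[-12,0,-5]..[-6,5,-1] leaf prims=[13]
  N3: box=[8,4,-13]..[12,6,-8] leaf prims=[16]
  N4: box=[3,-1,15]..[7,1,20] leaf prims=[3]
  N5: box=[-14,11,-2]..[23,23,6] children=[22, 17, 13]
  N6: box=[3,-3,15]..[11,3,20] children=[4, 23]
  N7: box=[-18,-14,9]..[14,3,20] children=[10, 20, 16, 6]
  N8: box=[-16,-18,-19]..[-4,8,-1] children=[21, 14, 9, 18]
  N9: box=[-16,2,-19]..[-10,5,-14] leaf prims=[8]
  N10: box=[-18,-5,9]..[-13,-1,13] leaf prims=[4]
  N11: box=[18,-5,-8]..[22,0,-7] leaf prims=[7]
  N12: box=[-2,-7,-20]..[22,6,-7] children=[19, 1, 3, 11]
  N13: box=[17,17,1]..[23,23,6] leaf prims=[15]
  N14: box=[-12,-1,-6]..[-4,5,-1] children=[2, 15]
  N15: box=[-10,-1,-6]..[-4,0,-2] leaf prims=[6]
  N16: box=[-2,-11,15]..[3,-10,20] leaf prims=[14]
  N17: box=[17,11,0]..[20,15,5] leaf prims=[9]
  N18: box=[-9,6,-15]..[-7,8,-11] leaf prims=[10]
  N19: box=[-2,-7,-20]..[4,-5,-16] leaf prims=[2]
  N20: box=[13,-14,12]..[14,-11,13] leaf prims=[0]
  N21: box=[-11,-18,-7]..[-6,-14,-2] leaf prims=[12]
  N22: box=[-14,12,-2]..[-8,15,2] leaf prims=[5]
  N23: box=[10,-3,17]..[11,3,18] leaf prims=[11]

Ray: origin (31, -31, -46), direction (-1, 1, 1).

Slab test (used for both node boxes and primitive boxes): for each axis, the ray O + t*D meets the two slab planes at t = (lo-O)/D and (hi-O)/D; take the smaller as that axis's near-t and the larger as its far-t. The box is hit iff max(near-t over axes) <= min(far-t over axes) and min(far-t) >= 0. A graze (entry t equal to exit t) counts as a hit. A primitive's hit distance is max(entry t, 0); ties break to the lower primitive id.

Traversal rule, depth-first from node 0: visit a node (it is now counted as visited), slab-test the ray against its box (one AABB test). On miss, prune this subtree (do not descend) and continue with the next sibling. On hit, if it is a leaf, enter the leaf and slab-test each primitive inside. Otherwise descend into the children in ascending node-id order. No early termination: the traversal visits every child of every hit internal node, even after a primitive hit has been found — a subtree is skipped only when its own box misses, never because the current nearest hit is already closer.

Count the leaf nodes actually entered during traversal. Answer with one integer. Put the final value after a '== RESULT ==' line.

Trace the traversal:
N0 x:[8,49] y:[13,54] z:[26,66] -> hit [26,49], descend [5, 7, 8, 12]
  N5 x:[8,45] y:[42,54] z:[44,52] -> hit [44,45], descend [13, 17, 22]
    N13 x:[8,14] y:[48,54] z:[47,52] -> miss, prune
    N17 x:[11,14] y:[42,46] z:[46,51] -> miss, prune
    N22 x:[39,45] y:[43,46] z:[44,48] -> hit [44,45] leaf, test {P5@t=44}
  N7 x:[17,49] y:[17,34] z:[55,66] -> miss, prune
  N8 x:[35,47] y:[13,39] z:[27,45] -> hit [35,39], descend [9, 14, 18, 21]
    N9 x:[41,47] y:[33,36] z:[27,32] -> miss, prune
    N14 x:[35,43] y:[30,36] z:[40,45] -> miss, prune
    N18 x:[38,40] y:[37,39] z:[31,35] -> miss, prune
    N21 x:[37,42] y:[13,17] z:[39,44] -> miss, prune
  N12 x:[9,33] y:[24,37] z:[26,39] -> hit [26,33], descend [1, 3, 11, 19]
    N1 x:[24,28] y:[24,28] z:[27,29] -> hit [27,28] leaf, test {P1@t=27}
    N3 x:[19,23] y:[35,37] z:[33,38] -> miss, prune
    N11 x:[9,13] y:[26,31] z:[38,39] -> miss, prune
    N19 x:[27,33] y:[24,26] z:[26,30] -> miss, prune

order=[0, 5, 13, 17, 22, 7, 8, 9, 14, 18, 21, 12, 1, 3, 11, 19]  |boxes|=16  |leaves|=2  hit=P1

== RESULT ==
2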